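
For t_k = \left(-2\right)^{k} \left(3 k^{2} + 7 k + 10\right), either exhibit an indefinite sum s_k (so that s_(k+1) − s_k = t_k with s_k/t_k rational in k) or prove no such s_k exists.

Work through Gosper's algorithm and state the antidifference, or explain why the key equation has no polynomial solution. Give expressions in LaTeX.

s_k = \left(-2\right)^{k} \left(- k^{2} - k - 2\right)

r(k) = 2*(-3*k**2 - 13*k - 20)/(3*k**2 + 7*k + 10) after simplifying.
A = -2, B = 1, C = k**2 + 7*k/3 + 10/3.
Key eq: (-2)·f(k+1) = (1)·f(k) + (k**2 + 7*k/3 + 10/3).
From deg A=0, deg B=0, deg C=2: d=2.
A polynomial solution: f(k) = -(k**2 + k + 2)/3.
Certificate R = B(k−1)f/C = -(k**2 + k + 2)/(3*k**2 + 7*k + 10) gives s_k = (-2)**k*(-k**2 - k - 2).
Check: Δs_k = (-2)**k*(3*k**2 + 7*k + 10). ✓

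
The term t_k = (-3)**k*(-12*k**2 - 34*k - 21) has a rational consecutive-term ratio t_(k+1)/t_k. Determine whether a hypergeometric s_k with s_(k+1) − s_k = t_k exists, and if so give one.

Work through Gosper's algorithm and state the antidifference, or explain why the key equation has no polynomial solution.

Step 1: r(k) = 3*(-12*k**2 - 58*k - 67)/(12*k**2 + 34*k + 21).
Take A(k)=-3, B(k)=1, C(k)=k**2 + 17*k/6 + 7/4.
f must satisfy (-3)·f(k+1) − (1)·f(k) = k**2 + 17*k/6 + 7/4.
deg f ≤ 2 (via 0,0,2).
Match coefficients ⇒ f(k) = -k*(3*k + 4)/12.
Certificate R = B(k−1)f/C = -k*(3*k + 4)/(12*k**2 + 34*k + 21) gives s_k = (-3)**k*k*(3*k + 4).
Verify: (-3)**k*(-12*k**2 - 34*k - 21) matches t_k.

s_k = (-3)**k*k*(3*k + 4)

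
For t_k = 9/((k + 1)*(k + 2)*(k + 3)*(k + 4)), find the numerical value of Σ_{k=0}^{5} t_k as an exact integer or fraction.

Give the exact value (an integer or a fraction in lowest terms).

r(k) = (k + 1)/(k + 5) after simplifying.
Factor: A=k + 1; B=k + 5; C=1.
f must satisfy (k + 1)·f(k+1) − (k + 4)·f(k) = 1.
From deg A=1, deg B=1, deg C=0: d=3.
Match coefficients ⇒ f(k) = k*(k**2 + 6*k + 11)/18.
R(k) = B(k−1)·f(k)/C(k) = k*(k + 4)*(k**2 + 6*k + 11)/18; s_k = R·t_k = k*(k**2 + 6*k + 11)/(2*(k + 1)*(k + 2)*(k + 3)).
Check: Δs_k = 9/(k**4 + 10*k**3 + 35*k**2 + 50*k + 24). ✓
Σ_(k=0)^(5) t_k = s_(6) − s_(0) = 83/168 − (0) = 83/168.

Σ = 83/168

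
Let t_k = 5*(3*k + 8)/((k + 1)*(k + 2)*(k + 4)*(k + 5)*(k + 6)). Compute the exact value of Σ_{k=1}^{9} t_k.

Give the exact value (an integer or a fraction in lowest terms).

Ratio r(k) = (k + 1)*(k + 4)*(3*k + 11)/((k + 3)*(k + 7)*(3*k + 8)).
Factor: A=k + 1; B=k + 7; C=k**2 + 17*k/3 + 8.
Key eq: (k + 1)·f(k+1) = (k + 6)·f(k) + (k**2 + 17*k/3 + 8).
From deg A=1, deg B=1, deg C=2: d=5.
A polynomial solution: f(k) = k*(k + 2)*(k + 3)*(k**2 + 10*k + 29)/60.
Certificate R = B(k−1)f/C = k*(k + 2)*(k + 6)*(k**2 + 10*k + 29)/(20*(3*k + 8)) gives s_k = k*(k**2 + 10*k + 29)/(4*(k**3 + 10*k**2 + 29*k + 20)).
Verify: 5*(3*k + 8)/(k**5 + 18*k**4 + 121*k**3 + 372*k**2 + 508*k + 240) matches t_k.
Σ_(k=1)^(9) t_k = s_(10) − s_(1) = 229/924 − (1/6) = 25/308.

Σ = 25/308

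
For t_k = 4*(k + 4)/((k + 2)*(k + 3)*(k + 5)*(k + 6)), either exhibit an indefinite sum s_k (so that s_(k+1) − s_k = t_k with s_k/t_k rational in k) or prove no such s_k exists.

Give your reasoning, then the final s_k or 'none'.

Ratio r(k) = (k + 2)*(k + 5)**2/((k + 4)**2*(k + 7)).
Take A(k)=k + 2, B(k)=k + 7, C(k)=k**2 + 8*k + 16.
Key eq: (k + 2)·f(k+1) = (k + 6)·f(k) + (k**2 + 8*k + 16).
d = 4 from the (1,1,2) case.
Coefficient equations give f(k) = k*(k + 3)*(k + 4)*(k + 7)/20.
Get s_k = R·t_k = k*(k + 7)/(5*(k**2 + 7*k + 10)) with R(k) = B(k−1)f(k)/C(k) = k*(k + 3)*(k + 6)*(k + 7)/(20*(k + 4)).
s_(k+1) − s_k = 4*(k + 4)/(k**4 + 16*k**3 + 91*k**2 + 216*k + 180) = t_k.

s_k = k*(k + 7)/(5*(k**2 + 7*k + 10))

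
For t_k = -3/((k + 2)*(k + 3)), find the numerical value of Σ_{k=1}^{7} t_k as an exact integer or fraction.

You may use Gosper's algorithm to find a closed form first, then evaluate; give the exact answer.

Σ = -7/10

r(k) = (k + 2)/(k + 4) after simplifying.
Normal form (A,B,C) = (k + 2, k + 4, 1).
Set up (k + 2)·f(k+1) − (k + 3)·f(k) − (1) = 0.
Degrees (1,1,0) ⇒ d ≤ 1.
Solve for f: f(k) = k/2 (degree 1 ≤ 1).
Then R = B(k−1)f/C = k*(k + 3)/2, so s_k = R(k)·t_k = -3*k/(2*k + 4).
Check: Δs_k = -3/(k**2 + 5*k + 6). ✓
Telescoping: Σ = s_(8) − s_(1) = -6/5 − (-1/2) = -7/10.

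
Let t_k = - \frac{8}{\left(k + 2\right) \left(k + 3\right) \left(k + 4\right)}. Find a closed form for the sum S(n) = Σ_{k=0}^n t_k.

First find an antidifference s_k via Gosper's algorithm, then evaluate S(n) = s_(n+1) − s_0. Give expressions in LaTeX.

S(n) = \frac{2 \left(- n^{2} - 7 n - 6\right)}{3 \left(n^{2} + 7 n + 12\right)}

The ratio is (k + 2)/(k + 5).
A = k + 2, B = k + 5, C = 1.
f must satisfy (k + 2)·f(k+1) − (k + 4)·f(k) = 1.
Degrees (1,1,0) ⇒ d ≤ 2.
A polynomial solution: f(k) = k*(k + 5)/12.
R(k) = B(k−1)·f(k)/C(k) = k*(k + 4)*(k + 5)/12; s_k = R·t_k = 2*k*(-k - 5)/(3*(k + 2)*(k + 3)).
s_(k+1) − s_k = -8/(k**3 + 9*k**2 + 26*k + 24) = t_k.
Telescope: S(n) = s_(n+1) − s_(0) = 2*(-n**2 - 7*n - 6)/(3*(n**2 + 7*n + 12)) − (0) = 2*(-n**2 - 7*n - 6)/(3*(n**2 + 7*n + 12)).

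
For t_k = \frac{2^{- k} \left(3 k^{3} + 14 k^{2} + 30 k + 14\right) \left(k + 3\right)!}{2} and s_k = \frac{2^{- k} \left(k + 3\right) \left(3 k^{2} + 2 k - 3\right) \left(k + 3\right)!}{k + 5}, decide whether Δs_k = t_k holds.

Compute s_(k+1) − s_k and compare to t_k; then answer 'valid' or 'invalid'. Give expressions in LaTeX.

s_(k+1) = (k + 4)*(3*k**2 + 8*k + 2)*factorial(k + 4)/(2*2**k*(k + 6))
s_(k+1) − s_k = (3*k**5 + 41*k**4 + 216*k**3 + 576*k**2 + 734*k + 268)*factorial(k + 3)/(2*2**k*(k + 5)*(k + 6))
(s_(k+1) − s_k) − t_k = -(3*k**4 + 29*k**3 + 94*k**2 + 160*k + 76)*factorial(k + 3)/(2**k*(k + 5)*(k + 6))

Invalid: residual - \frac{2^{- k} \left(3 k^{4} + 29 k^{3} + 94 k^{2} + 160 k + 76\right) \left(k + 3\right)!}{\left(k + 5\right) \left(k + 6\right)} ≠ 0.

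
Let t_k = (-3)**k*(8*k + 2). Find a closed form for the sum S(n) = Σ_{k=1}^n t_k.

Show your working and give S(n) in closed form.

r(k) = 3*(-4*k - 5)/(4*k + 1) after simplifying.
Normal form (A,B,C) = (-3, 1, k + 1/4).
Need (-3)·f(k+1) − (1)·f(k) = k + 1/4.
From deg A=0, deg B=0, deg C=1: d=1.
Solve for f: f(k) = -(2*k - 1)/8 (degree 1 ≤ 1).
Get s_k = R·t_k = (-3)**k*(1 - 2*k) with R(k) = B(k−1)f(k)/C(k) = -(2*k - 1)/(2*(4*k + 1)).
Verify: (-3)**k*(8*k + 2) matches t_k.
Telescope: S(n) = s_(n+1) − s_(1) = 3*(-3)**n*(2*n + 1) − (3) = 6*(-3)**n*n + 3*(-3)**n - 3.

S(n) = 6*(-3)**n*n + 3*(-3)**n - 3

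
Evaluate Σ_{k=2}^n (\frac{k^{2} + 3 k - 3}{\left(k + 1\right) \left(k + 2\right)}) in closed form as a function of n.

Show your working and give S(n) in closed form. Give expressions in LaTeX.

S(n) = \frac{3 n^{2} - 2 n - 1}{3 \left(n + 2\right)}

Step 1: r(k) = (k + 1)*(3*k + (k + 1)**2)/((k + 3)*(k**2 + 3*k - 3)).
A = k + 1, B = k + 3, C = k**2 + 3*k - 3.
Set up (k + 1)·f(k+1) − (k + 2)·f(k) − (k**2 + 3*k - 3) = 0.
Degrees (1,1,2) ⇒ d ≤ 2.
Match coefficients ⇒ f(k) = k*(k - 4).
So s_k = (B(k−1)f/C)·t_k = (k*(k - 4)*(k + 2)/(k**2 + 3*k - 3))·t_k = k*(k - 4)/(k + 1).
Verify: (k**2 + 3*k - 3)/(k**2 + 3*k + 2) matches t_k.
Telescope: S(n) = s_(n+1) − s_(2) = (n**2 - 2*n - 3)/(n + 2) − (-4/3) = (3*n**2 - 2*n - 1)/(3*(n + 2)).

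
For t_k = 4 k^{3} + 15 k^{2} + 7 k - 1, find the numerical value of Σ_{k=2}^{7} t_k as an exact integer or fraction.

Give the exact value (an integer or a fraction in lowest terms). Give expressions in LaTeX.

Ratio r(k) = (4*k**3 + 27*k**2 + 49*k + 25)/(4*k**3 + 15*k**2 + 7*k - 1).
Gosper form: A/B · C(k+1)/C(k) with A=1, B=1, C=k**3 + 15*k**2/4 + 7*k/4 - 1/4.
Need (1)·f(k+1) − (1)·f(k) = k**3 + 15*k**2/4 + 7*k/4 - 1/4.
Degrees (0,0,3) ⇒ d ≤ 4.
A polynomial solution: f(k) = k*(k**3 + 3*k**2 - 3*k - 2)/4.
So s_k = (B(k−1)f/C)·t_k = (k*(k**3 + 3*k**2 - 3*k - 2)/(4*k**3 + 15*k**2 + 7*k - 1))·t_k = k*(k**3 + 3*k**2 - 3*k - 2).
Check: Δs_k = 4*k**3 + 15*k**2 + 7*k - 1. ✓
Evaluate s at k=8 and k=2: 5424 and 24; difference 5400.

Σ = 5400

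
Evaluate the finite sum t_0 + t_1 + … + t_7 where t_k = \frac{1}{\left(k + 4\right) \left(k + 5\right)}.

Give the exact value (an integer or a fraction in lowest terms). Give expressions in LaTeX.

Σ = 1/6

The ratio is (k + 4)/(k + 6).
Take A(k)=k + 4, B(k)=k + 6, C(k)=1.
Set up (k + 4)·f(k+1) − (k + 5)·f(k) − (1) = 0.
Bound: deg f ≤ 1.
Solve for f: f(k) = k/4 (degree 1 ≤ 1).
So s_k = (B(k−1)f/C)·t_k = (k*(k + 5)/4)·t_k = k/(4*(k + 4)).
s_(k+1) − s_k = 1/(k**2 + 9*k + 20) = t_k.
Evaluate s at k=8 and k=0: 1/6 and 0; difference 1/6.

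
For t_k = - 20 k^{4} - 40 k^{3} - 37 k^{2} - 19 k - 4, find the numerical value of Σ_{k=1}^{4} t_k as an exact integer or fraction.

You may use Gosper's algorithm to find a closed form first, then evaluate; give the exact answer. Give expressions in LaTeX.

Σ = -12396

Compute t_(k+1)/t_k: get (20*k**4 + 120*k**3 + 277*k**2 + 293*k + 120)/(20*k**4 + 40*k**3 + 37*k**2 + 19*k + 4).
So A=1 and B=1, with C=k**4 + 2*k**3 + 37*k**2/20 + 19*k/20 + 1/5.
Key eq: (1)·f(k+1) = (1)·f(k) + (k**4 + 2*k**3 + 37*k**2/20 + 19*k/20 + 1/5).
Degrees (0,0,4) ⇒ d ≤ 5.
A polynomial solution: f(k) = k**2*(4*k**3 - k + 1)/20.
So s_k = (B(k−1)f/C)·t_k = (k**2*(4*k**3 - k + 1)/((2*k + 1)*(10*k**3 + 15*k**2 + 11*k + 4)))·t_k = k**2*(-4*k**3 + k - 1).
Verify: -20*k**4 - 40*k**3 - 37*k**2 - 19*k - 4 matches t_k.
Sum = s_(5) − s_(1); s_(5) = -12400, s_(1) = -4 ⇒ -12396.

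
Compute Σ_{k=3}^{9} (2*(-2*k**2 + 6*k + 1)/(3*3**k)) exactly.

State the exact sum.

Σ = -8590/59049

The ratio is (2*k**2 - 2*k - 5)/(3*(2*k**2 - 6*k - 1)).
A = 1/3, B = 1, C = k**2 - 3*k - 1/2.
Need (1/3)·f(k+1) − (1)·f(k) = k**2 - 3*k - 1/2.
deg f ≤ 2 (via 0,0,2).
Match coefficients ⇒ f(k) = -3*(k**2 - 2*k - 1)/2.
Then R = B(k−1)f/C = -3*(k**2 - 2*k - 1)/(2*k**2 - 6*k - 1), so s_k = R(k)·t_k = 2*(k**2 - 2*k - 1)/3**k.
Δs = 2*(-2*k**2 + 6*k + 1)/(3*3**k), as required.
Evaluate s at k=10 and k=3: 158/59049 and 4/27; difference -8590/59049.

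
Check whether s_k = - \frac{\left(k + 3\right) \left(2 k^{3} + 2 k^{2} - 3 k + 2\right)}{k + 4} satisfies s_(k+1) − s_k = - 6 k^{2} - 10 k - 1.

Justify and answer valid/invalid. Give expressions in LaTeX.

Invalid: residual \frac{2 \left(2 k^{3} + 16 k^{2} + 22 k + 1\right)}{k^{2} + 9 k + 20} ≠ 0.

s_(k+1) = (k + 4)*(3*k - 2*(k + 1)**3 - 2*(k + 1)**2 + 1)/(k + 5)
s_(k+1) − s_k = (-6*k**4 - 60*k**3 - 179*k**2 - 165*k - 18)/(k**2 + 9*k + 20)
(s_(k+1) − s_k) − t_k = 2*(2*k**3 + 16*k**2 + 22*k + 1)/(k**2 + 9*k + 20)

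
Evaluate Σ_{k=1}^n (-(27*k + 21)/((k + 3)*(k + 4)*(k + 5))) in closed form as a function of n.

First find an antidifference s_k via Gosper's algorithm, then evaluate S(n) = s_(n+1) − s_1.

S(n) = 3*n*(-13*n - 27)/(10*(n**2 + 9*n + 20))

The ratio is (k + 3)*(9*k + 16)/((k + 6)*(9*k + 7)).
Normal form (A,B,C) = (k + 3, k + 6, k + 7/9).
Need (k + 3)·f(k+1) − (k + 5)·f(k) = k + 7/9.
From deg A=1, deg B=1, deg C=1: d=2.
Solving with deg f ≤ 2: f(k) = k*(17*k + 11)/108.
So s_k = (B(k−1)f/C)·t_k = (k*(k + 5)*(17*k + 11)/(12*(9*k + 7)))·t_k = -k*(17*k + 11)/(4*(k + 3)*(k + 4)).
s_(k+1) − s_k = 3*(-9*k - 7)/(k**3 + 12*k**2 + 47*k + 60) = t_k.
Telescope: S(n) = s_(n+1) − s_(1) = (-17*n**2 - 45*n - 28)/(4*(n**2 + 9*n + 20)) − (-7/20) = 3*n*(-13*n - 27)/(10*(n**2 + 9*n + 20)).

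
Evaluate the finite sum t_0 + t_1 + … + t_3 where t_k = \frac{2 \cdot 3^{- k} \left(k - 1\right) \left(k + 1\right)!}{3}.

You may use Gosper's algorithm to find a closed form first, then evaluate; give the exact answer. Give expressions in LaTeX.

Σ = 26/27

The ratio is k*(k + 2)/(3*(k - 1)).
A = k/3 + 2/3, B = 1, C = k - 1.
f must satisfy (k/3 + 2/3)·f(k+1) − (1)·f(k) = k - 1.
Bound: deg f ≤ 0.
Solving with deg f ≤ 0: f(k) = 3.
Then R = B(k−1)f/C = 3/(k - 1), so s_k = R(k)·t_k = 2*factorial(k + 1)/3**k.
s_(k+1) − s_k = 2*(k - 1)*factorial(k + 1)/(3*3**k) = t_k.
Σ_(k=0)^(3) t_k = s_(4) − s_(0) = 80/27 − (2) = 26/27.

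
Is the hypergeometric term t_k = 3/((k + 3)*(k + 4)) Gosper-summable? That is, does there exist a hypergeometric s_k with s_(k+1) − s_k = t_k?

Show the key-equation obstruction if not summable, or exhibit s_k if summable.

Yes. s_k = k/(k + 3).

r(k) = (k + 3)/(k + 5) after simplifying.
Factor: A=k + 3; B=k + 5; C=1.
f must satisfy (k + 3)·f(k+1) − (k + 4)·f(k) = 1.
deg f ≤ 1 (via 1,1,0).
Coefficient equations give f(k) = k/3.
Certificate R = B(k−1)f/C = k*(k + 4)/3 gives s_k = k/(k + 3).
Check: Δs_k = 3/(k**2 + 7*k + 12). ✓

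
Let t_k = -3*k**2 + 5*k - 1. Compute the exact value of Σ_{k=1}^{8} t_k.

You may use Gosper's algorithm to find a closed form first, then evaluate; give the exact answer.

Σ = -440

Ratio r(k) = (3*k**2 + k - 1)/(3*k**2 - 5*k + 1).
A = 1, B = 1, C = k**2 - 5*k/3 + 1/3.
Set up (1)·f(k+1) − (1)·f(k) − (k**2 - 5*k/3 + 1/3) = 0.
From deg A=0, deg B=0, deg C=2: d=3.
Match coefficients ⇒ f(k) = k*(k - 2)**2/3.
Get s_k = R·t_k = k*(-k**2 + 4*k - 4) with R(k) = B(k−1)f(k)/C(k) = k*(k - 2)**2/(3*k**2 - 5*k + 1).
Δs = -3*k**2 + 5*k - 1, as required.
Sum = s_(9) − s_(1); s_(9) = -441, s_(1) = -1 ⇒ -440.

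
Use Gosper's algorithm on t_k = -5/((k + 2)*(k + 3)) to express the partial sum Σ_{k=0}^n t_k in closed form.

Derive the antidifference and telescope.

Ratio r(k) = (k + 2)/(k + 4).
A = k + 2, B = k + 4, C = 1.
Need (k + 2)·f(k+1) − (k + 3)·f(k) = 1.
Degrees (1,1,0) ⇒ d ≤ 1.
Solve for f: f(k) = k/2 (degree 1 ≤ 1).
Certificate R = B(k−1)f/C = k*(k + 3)/2 gives s_k = -5*k/(2*k + 4).
Check: Δs_k = -5/(k**2 + 5*k + 6). ✓
Σ_(k=0)^n t_k = s_(n+1) − s_(0) = (5*(-n - 1)/(2*(n + 3))) − (0), i.e. 5*(-n - 1)/(2*(n + 3)).

S(n) = 5*(-n - 1)/(2*(n + 3))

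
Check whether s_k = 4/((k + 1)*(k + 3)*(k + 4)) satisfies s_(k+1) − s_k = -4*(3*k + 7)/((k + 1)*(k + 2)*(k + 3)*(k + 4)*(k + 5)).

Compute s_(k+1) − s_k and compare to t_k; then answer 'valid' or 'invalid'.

valid (s_(k+1) − s_k reduces to t_k)

s_(k+1) = 4/((k + 2)*(k + 4)*(k + 5))
s_(k+1) − s_k = 4*(-3*k - 7)/(k**5 + 15*k**4 + 85*k**3 + 225*k**2 + 274*k + 120)
(s_(k+1) − s_k) − t_k = 0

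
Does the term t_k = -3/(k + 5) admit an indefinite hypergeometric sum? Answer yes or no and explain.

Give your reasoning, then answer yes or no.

r(k) = (k + 5)/(k + 6) after simplifying.
Normal form (A,B,C) = (k + 5, k + 6, 1).
Solve (k + 5)·f(k+1) − (k + 5)·f(k) = 1.
Bound: deg f ≤ 0.
Generic f = c0 gives residual -1; -1 = 0 cannot hold, so t_k is not Gosper-summable.

No — key equation has no polynomial f.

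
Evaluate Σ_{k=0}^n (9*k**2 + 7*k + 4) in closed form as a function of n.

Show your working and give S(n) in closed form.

r(k) = (9*k**2 + 25*k + 20)/(9*k**2 + 7*k + 4) after simplifying.
A = 1, B = 1, C = k**2 + 7*k/9 + 4/9.
f must satisfy (1)·f(k+1) − (1)·f(k) = k**2 + 7*k/9 + 4/9.
d = 3 from the (0,0,2) case.
A polynomial solution: f(k) = k*(3*k**2 - k + 2)/9.
Certificate R = B(k−1)f/C = k*(3*k**2 - k + 2)/(9*k**2 + 7*k + 4) gives s_k = k*(3*k**2 - k + 2).
Verify: 9*k**2 + 7*k + 4 matches t_k.
Σ_(k=0)^n t_k = s_(n+1) − s_(0) = (3*n**3 + 8*n**2 + 9*n + 4) − (0), i.e. 3*n**3 + 8*n**2 + 9*n + 4.

S(n) = 3*n**3 + 8*n**2 + 9*n + 4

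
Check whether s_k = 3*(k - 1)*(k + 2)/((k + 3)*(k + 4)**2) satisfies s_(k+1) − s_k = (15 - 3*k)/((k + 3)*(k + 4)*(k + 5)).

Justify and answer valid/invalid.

s_(k+1) = 3*k*(k + 3)/((k + 4)*(k + 5)**2)
s_(k+1) − s_k = 3*(-k**3 + 31*k + 50)/(k**5 + 21*k**4 + 175*k**3 + 723*k**2 + 1480*k + 1200)
(s_(k+1) − s_k) − t_k = 6*(2*k**2 + 3*k - 25)/(k**5 + 21*k**4 + 175*k**3 + 723*k**2 + 1480*k + 1200)

Invalid: residual 6*(2*k**2 + 3*k - 25)/(k**5 + 21*k**4 + 175*k**3 + 723*k**2 + 1480*k + 1200) ≠ 0.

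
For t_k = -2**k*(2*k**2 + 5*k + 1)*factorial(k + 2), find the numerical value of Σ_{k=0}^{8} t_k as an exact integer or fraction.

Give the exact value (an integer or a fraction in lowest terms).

Σ = -163499212802

The ratio is 2*(2*k**3 + 15*k**2 + 35*k + 24)/(2*k**2 + 5*k + 1).
Factor: A=2*k + 6; B=1; C=k**2 + 5*k/2 + 1/2.
Key eq: (2*k + 6)·f(k+1) = (1)·f(k) + (k**2 + 5*k/2 + 1/2).
Bound: deg f ≤ 1.
A polynomial solution: f(k) = (k - 1)/2.
Then R = B(k−1)f/C = (k - 1)/(2*k**2 + 5*k + 1), so s_k = R(k)·t_k = -2**k*(k - 1)*factorial(k + 2).
s_(k+1) − s_k = -2**k*(2*k**2 + 5*k + 1)*factorial(k + 2) = t_k.
Telescoping: Σ = s_(9) − s_(0) = -163499212800 − (2) = -163499212802.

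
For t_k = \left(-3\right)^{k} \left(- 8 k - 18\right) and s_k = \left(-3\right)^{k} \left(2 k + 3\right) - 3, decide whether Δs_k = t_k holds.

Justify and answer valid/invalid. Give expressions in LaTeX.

valid; difference matches t_k

s_(k+1) = -3*(-3)**k*(2*k + 5) - 3
s_(k+1) − s_k = (-3)**k*(-8*k - 18)
(s_(k+1) − s_k) − t_k = 0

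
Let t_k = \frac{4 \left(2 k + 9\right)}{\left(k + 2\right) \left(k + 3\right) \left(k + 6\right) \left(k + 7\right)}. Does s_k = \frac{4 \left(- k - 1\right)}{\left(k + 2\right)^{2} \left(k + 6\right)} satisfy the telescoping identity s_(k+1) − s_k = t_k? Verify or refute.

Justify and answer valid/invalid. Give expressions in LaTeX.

s_(k+1) = 4*(-k - 2)/((k + 3)**2*(k + 7))
s_(k+1) − s_k = 4*(2*k**3 + 16*k**2 + 34*k + 15)/(k**6 + 23*k**5 + 209*k**4 + 961*k**3 + 2370*k**2 + 2988*k + 1512)
(s_(k+1) − s_k) − t_k = 4*(-3*k**2 - 23*k - 39)/(k**6 + 23*k**5 + 209*k**4 + 961*k**3 + 2370*k**2 + 2988*k + 1512)

Invalid: residual \frac{4 \left(- 3 k^{2} - 23 k - 39\right)}{k^{6} + 23 k^{5} + 209 k^{4} + 961 k^{3} + 2370 k^{2} + 2988 k + 1512} ≠ 0.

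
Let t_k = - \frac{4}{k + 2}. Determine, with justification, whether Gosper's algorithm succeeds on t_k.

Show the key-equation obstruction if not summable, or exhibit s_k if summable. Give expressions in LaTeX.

r(k) = (k + 2)/(k + 3) after simplifying.
A = k + 2, B = k + 3, C = 1.
f must satisfy (k + 2)·f(k+1) − (k + 2)·f(k) = 1.
d = 0 from the (1,1,0) case.
Generic f = c0 gives residual -1; -1 = 0 cannot hold, so t_k is not Gosper-summable.

No. Not Gosper-summable.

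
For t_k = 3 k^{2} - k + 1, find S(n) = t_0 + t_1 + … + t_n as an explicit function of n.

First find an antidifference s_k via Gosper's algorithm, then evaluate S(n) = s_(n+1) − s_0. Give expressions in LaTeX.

S(n) = n^{3} + n^{2} + n + 1

Step 1: r(k) = (-k + 3*(k + 1)**2)/(3*k**2 - k + 1).
A = 1, B = 1, C = k**2 - k/3 + 1/3.
Solve (1)·f(k+1) − (1)·f(k) = k**2 - k/3 + 1/3.
Bound: deg f ≤ 3.
Coefficient equations give f(k) = k*(k**2 - 2*k + 2)/3.
So s_k = (B(k−1)f/C)·t_k = (k*(k**2 - 2*k + 2)/(3*k**2 - k + 1))·t_k = k*(k**2 - 2*k + 2).
Δs = 3*k**2 - k + 1, as required.
s_(n+1) = n**3 + n**2 + n + 1 and s_(0) = 0, so S(n) = n**3 + n**2 + n + 1.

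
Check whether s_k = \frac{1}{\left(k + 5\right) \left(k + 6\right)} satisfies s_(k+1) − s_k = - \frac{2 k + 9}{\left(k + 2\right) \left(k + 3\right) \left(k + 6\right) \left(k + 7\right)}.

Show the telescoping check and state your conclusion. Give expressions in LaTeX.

s_(k+1) = 1/((k + 6)*(k + 7))
s_(k+1) − s_k = -2/(k**3 + 18*k**2 + 107*k + 210)
(s_(k+1) − s_k) − t_k = 3*(3*k + 11)/(k**5 + 23*k**4 + 203*k**3 + 853*k**2 + 1692*k + 1260)

Invalid: residual \frac{3 \left(3 k + 11\right)}{k^{5} + 23 k^{4} + 203 k^{3} + 853 k^{2} + 1692 k + 1260} ≠ 0.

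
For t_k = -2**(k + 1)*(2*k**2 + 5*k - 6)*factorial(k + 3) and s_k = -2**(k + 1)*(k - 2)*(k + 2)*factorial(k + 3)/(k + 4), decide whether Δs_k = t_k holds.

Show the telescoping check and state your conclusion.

s_(k+1) = -2**(k + 2)*(k - 1)*(k + 3)*factorial(k + 4)/(k + 5)
s_(k+1) − s_k = -2**(k + 1)*(2*k**4 + 19*k**3 + 53*k**2 + 20*k - 76)*factorial(k + 3)/((k + 4)*(k + 5))
(s_(k+1) − s_k) − t_k = 2**(k + 2)*(2*k**3 + 13*k**2 + 13*k - 22)*factorial(k + 3)/((k + 4)*(k + 5))

Invalid: residual 2**(k + 2)*(2*k**3 + 13*k**2 + 13*k - 22)*factorial(k + 3)/((k + 4)*(k + 5)) ≠ 0.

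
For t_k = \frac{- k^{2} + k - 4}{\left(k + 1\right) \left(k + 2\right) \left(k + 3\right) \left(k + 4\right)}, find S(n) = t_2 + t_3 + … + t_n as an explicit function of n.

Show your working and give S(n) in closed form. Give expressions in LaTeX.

S(n) = \frac{- 2 n^{3} - 3 n^{2} - 7 n + 12}{15 \left(n^{3} + 9 n^{2} + 26 n + 24\right)}

The ratio is (k + 1)*(-k + (k + 1)**2 + 3)/((k + 5)*(k**2 - k + 4)).
Factor: A=k + 1; B=k + 5; C=k**2 - k + 4.
Set up (k + 1)·f(k+1) − (k + 4)·f(k) − (k**2 - k + 4) = 0.
d = 3 from the (1,1,2) case.
Solving with deg f ≤ 3: f(k) = k*(k**2 + 3*k + 8)/3.
R(k) = B(k−1)·f(k)/C(k) = k*(k + 4)*(k**2 + 3*k + 8)/(3*(k**2 - k + 4)); s_k = R·t_k = k*(-k**2 - 3*k - 8)/(3*(k + 1)*(k + 2)*(k + 3)).
Verify: (-k**2 + k - 4)/(k**4 + 10*k**3 + 35*k**2 + 50*k + 24) matches t_k.
Telescope: S(n) = s_(n+1) − s_(2) = (-n**3 - 6*n**2 - 17*n - 12)/(3*(n**3 + 9*n**2 + 26*n + 24)) − (-1/5) = (-2*n**3 - 3*n**2 - 7*n + 12)/(15*(n**3 + 9*n**2 + 26*n + 24)).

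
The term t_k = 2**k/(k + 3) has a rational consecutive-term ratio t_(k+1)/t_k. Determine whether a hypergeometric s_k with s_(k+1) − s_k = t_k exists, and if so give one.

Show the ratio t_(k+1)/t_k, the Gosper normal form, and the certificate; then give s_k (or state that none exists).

none — t_k is not Gosper-summable

Compute t_(k+1)/t_k: get 2*(k + 3)/(k + 4).
Normal form (A,B,C) = (2*k + 6, k + 4, 1).
Solve (2*k + 6)·f(k+1) − (k + 3)·f(k) = 1.
Degrees (1,1,0) ⇒ d ≤ -1.
Negative degree bound (-1): no f exists, t_k not Gosper-summable.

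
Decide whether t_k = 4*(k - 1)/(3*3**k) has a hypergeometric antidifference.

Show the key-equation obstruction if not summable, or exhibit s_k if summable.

Yes. s_k = (1 - 2*k)/3**k.

The ratio is k/(3*(k - 1)).
A = 1/3, B = 1, C = k - 1.
f must satisfy (1/3)·f(k+1) − (1)·f(k) = k - 1.
Bound: deg f ≤ 1.
Match coefficients ⇒ f(k) = -3*(2*k - 1)/4.
Get s_k = R·t_k = (1 - 2*k)/3**k with R(k) = B(k−1)f(k)/C(k) = -3*(2*k - 1)/(4*(k - 1)).
s_(k+1) − s_k = 4*(k - 1)/(3*3**k) = t_k.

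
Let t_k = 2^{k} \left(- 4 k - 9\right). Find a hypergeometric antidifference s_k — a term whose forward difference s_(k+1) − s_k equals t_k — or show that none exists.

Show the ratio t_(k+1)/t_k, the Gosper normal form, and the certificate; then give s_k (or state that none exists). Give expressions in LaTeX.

s_k = 2^{k} \left(- 4 k - 1\right)

Compute t_(k+1)/t_k: get 2*(4*k + 13)/(4*k + 9).
Factor: A=2; B=1; C=k + 9/4.
Need (2)·f(k+1) − (1)·f(k) = k + 9/4.
Degrees (0,0,1) ⇒ d ≤ 1.
A polynomial solution: f(k) = (4*k + 1)/4.
Certificate R = B(k−1)f/C = (4*k + 1)/(4*k + 9) gives s_k = 2**k*(-4*k - 1).
Δs = 2**k*(-4*k - 9), as required.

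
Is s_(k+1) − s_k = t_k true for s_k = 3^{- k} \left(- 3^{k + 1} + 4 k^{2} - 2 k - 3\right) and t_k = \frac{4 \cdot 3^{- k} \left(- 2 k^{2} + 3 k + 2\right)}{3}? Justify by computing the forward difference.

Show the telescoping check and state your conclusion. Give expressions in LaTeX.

s_(k+1) = (-9*3**k + 4*k**2 + 6*k - 1)/(3*3**k)
s_(k+1) − s_k = 4*(-2*k**2 + 3*k + 2)/(3*3**k)
(s_(k+1) − s_k) − t_k = 0

Valid: the claim telescopes to t_k.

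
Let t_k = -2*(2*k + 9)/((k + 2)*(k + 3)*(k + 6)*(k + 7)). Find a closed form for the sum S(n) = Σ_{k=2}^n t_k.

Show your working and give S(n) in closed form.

S(n) = (-n**2 - 10*n + 11)/(16*(n**2 + 10*n + 21))

Step 1: r(k) = (k + 2)*(k + 6)*(2*k + 11)/((k + 4)*(k + 8)*(2*k + 9)).
Take A(k)=k + 2, B(k)=k + 8, C(k)=k**3 + 27*k**2/2 + 121*k/2 + 90.
Key eq: (k + 2)·f(k+1) = (k + 7)·f(k) + (k**3 + 27*k**2/2 + 121*k/2 + 90).
Degrees (1,1,3) ⇒ d ≤ 5.
Match coefficients ⇒ f(k) = k*(k + 3)*(k + 4)*(k + 5)*(k + 8)/24.
R(k) = B(k−1)·f(k)/C(k) = k*(k + 3)*(k + 7)*(k + 8)/(12*(2*k + 9)); s_k = R·t_k = k*(-k - 8)/(6*(k**2 + 8*k + 12)).
Δs = 2*(-2*k - 9)/(k**4 + 18*k**3 + 113*k**2 + 288*k + 252), as required.
Σ_(k=2)^n t_k = s_(n+1) − s_(2) = ((-n**2 - 10*n - 9)/(6*(n**2 + 10*n + 21))) − (-5/48), i.e. (-n**2 - 10*n + 11)/(16*(n**2 + 10*n + 21)).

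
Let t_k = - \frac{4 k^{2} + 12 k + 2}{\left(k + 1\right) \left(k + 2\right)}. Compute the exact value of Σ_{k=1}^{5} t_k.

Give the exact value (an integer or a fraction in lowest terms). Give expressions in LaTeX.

Step 1: r(k) = (k + 1)*(6*k + 2*(k + 1)**2 + 7)/((k + 3)*(2*k**2 + 6*k + 1)).
Normal form (A,B,C) = (k + 1, k + 3, k**2 + 3*k + 1/2).
Key eq: (k + 1)·f(k+1) = (k + 2)·f(k) + (k**2 + 3*k + 1/2).
d = 2 from the (1,1,2) case.
Match coefficients ⇒ f(k) = k*(2*k - 1)/2.
Certificate R = B(k−1)f/C = k*(k + 2)*(2*k - 1)/(2*k**2 + 6*k + 1) gives s_k = 2*k*(1 - 2*k)/(k + 1).
Check: Δs_k = 2*(-2*k**2 - 6*k - 1)/(k**2 + 3*k + 2). ✓
Telescoping: Σ = s_(6) − s_(1) = -132/7 − (-1) = -125/7.

Σ = -125/7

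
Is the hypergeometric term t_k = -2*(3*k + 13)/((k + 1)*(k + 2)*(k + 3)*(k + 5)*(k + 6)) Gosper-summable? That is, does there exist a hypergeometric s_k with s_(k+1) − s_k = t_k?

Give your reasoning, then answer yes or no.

The ratio is (k + 1)*(k + 5)*(3*k + 16)/((k + 4)*(k + 7)*(3*k + 13)).
Factor: A=k + 1; B=k + 7; C=k**2 + 25*k/3 + 52/3.
f must satisfy (k + 1)·f(k+1) − (k + 6)·f(k) = k**2 + 25*k/3 + 52/3.
Bound: deg f ≤ 5.
Solve for f: f(k) = k*(k + 3)*(k + 4)*(k**2 + 8*k + 17)/30 (degree 5 ≤ 5).
Then R = B(k−1)f/C = k*(k + 3)*(k + 6)*(k**2 + 8*k + 17)/(10*(3*k + 13)), so s_k = R(k)·t_k = k*(-k**2 - 8*k - 17)/(5*(k**3 + 8*k**2 + 17*k + 10)).
Verify: 2*(-3*k - 13)/(k**5 + 17*k**4 + 107*k**3 + 307*k**2 + 396*k + 180) matches t_k.

Yes. s_k = k*(-k**2 - 8*k - 17)/(5*(k**3 + 8*k**2 + 17*k + 10)).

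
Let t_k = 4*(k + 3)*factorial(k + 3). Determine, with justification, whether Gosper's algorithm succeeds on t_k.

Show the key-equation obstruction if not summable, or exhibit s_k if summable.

The ratio is (k + 4)**2/(k + 3).
Normal form (A,B,C) = (k + 4, 1, k + 3).
Key eq: (k + 4)·f(k+1) = (1)·f(k) + (k + 3).
Bound: deg f ≤ 0.
Match coefficients ⇒ f(k) = 1.
Then R = B(k−1)f/C = 1/(k + 3), so s_k = R(k)·t_k = 4*factorial(k + 3).
Check: Δs_k = 4*(k + 3)*factorial(k + 3). ✓

Yes. s_k = 4*factorial(k + 3).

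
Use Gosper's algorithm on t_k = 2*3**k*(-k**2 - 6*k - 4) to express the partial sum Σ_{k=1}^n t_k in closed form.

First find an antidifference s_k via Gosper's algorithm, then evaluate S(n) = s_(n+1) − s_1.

S(n) = -3*3**n*n**2 - 15*3**n*n - 6*3**n + 6

t_(k+1)/t_k = 3*(k**2 + 8*k + 11)/(k**2 + 6*k + 4).
A = 3, B = 1, C = k**2 + 6*k + 4.
Set up (3)·f(k+1) − (1)·f(k) − (k**2 + 6*k + 4) = 0.
d = 2 from the (0,0,2) case.
Solving with deg f ≤ 2: f(k) = (k**2 + 3*k - 2)/2.
Certificate R = B(k−1)f/C = (k**2 + 3*k - 2)/(2*(k**2 + 6*k + 4)) gives s_k = 3**k*(-k**2 - 3*k + 2).
Verify: 2*3**k*(-k**2 - 6*k - 4) matches t_k.
s_(n+1) = 3**(n + 1)*(-n**2 - 5*n - 2) and s_(1) = -6, so S(n) = -3*3**n*n**2 - 15*3**n*n - 6*3**n + 6.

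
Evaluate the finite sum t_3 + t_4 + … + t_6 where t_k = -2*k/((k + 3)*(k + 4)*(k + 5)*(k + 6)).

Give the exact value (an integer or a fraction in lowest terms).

Ratio r(k) = (k + 1)*(k + 3)/(k*(k + 7)).
Gosper form: A/B · C(k+1)/C(k) with A=k + 3, B=k + 7, C=k.
Need (k + 3)·f(k+1) − (k + 6)·f(k) = k.
Bound: deg f ≤ 3.
Match coefficients ⇒ f(k) = k*(k - 1)*(k + 13)/120.
Certificate R = B(k−1)f/C = (k - 1)*(k + 6)*(k + 13)/120 gives s_k = k*(-k**2 - 12*k + 13)/(60*(k + 3)*(k + 4)*(k + 5)).
Check: Δs_k = -2*k/(k**4 + 18*k**3 + 119*k**2 + 342*k + 360). ✓
Evaluate s at k=7 and k=3: -7/660 and -1/210; difference -9/1540.

Σ = -9/1540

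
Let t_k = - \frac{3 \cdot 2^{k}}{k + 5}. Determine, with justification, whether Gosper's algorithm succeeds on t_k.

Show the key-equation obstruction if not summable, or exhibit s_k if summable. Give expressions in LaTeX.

No — t_k has no hypergeometric antidifference.

r(k) = 2*(k + 5)/(k + 6) after simplifying.
So A=2*k + 10 and B=k + 6, with C=1.
Key eq: (2*k + 10)·f(k+1) = (k + 5)·f(k) + (1).
From deg A=1, deg B=1, deg C=0: d=-1.
deg f ≤ -1 is impossible — no certificate.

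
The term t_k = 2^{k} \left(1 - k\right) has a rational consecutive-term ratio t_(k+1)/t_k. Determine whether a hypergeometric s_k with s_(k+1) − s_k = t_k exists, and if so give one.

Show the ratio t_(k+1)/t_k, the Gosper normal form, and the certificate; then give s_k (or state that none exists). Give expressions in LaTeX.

s_k = 2^{k} \left(3 - k\right)

The ratio is 2*k/(k - 1).
Gosper form: A/B · C(k+1)/C(k) with A=2, B=1, C=k - 1.
Need (2)·f(k+1) − (1)·f(k) = k - 1.
Bound: deg f ≤ 1.
Solving with deg f ≤ 1: f(k) = k - 3.
Then R = B(k−1)f/C = (k - 3)/(k - 1), so s_k = R(k)·t_k = 2**k*(3 - k).
Verify: 2**k*(1 - k) matches t_k.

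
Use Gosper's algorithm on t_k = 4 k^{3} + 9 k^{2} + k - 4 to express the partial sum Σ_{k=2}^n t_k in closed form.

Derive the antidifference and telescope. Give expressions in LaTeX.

S(n) = n^{4} + 5 n^{3} + 6 n^{2} - 2 n - 10

t_(k+1)/t_k = (4*k**3 + 21*k**2 + 31*k + 10)/(4*k**3 + 9*k**2 + k - 4).
Gosper form: A/B · C(k+1)/C(k) with A=1, B=1, C=k**3 + 9*k**2/4 + k/4 - 1.
Need (1)·f(k+1) − (1)·f(k) = k**3 + 9*k**2/4 + k/4 - 1.
deg f ≤ 4 (via 0,0,3).
Coefficient equations give f(k) = k*(k + 1)*(k**2 - 3)/4.
R(k) = B(k−1)·f(k)/C(k) = k*(k**2 - 3)/(4*k**2 + 5*k - 4); s_k = R·t_k = k*(k**3 + k**2 - 3*k - 3).
Check: Δs_k = 4*k**3 + 9*k**2 + k - 4. ✓
Σ_(k=2)^n t_k = s_(n+1) − s_(2) = (n**4 + 5*n**3 + 6*n**2 - 2*n - 4) − (6), i.e. n**4 + 5*n**3 + 6*n**2 - 2*n - 10.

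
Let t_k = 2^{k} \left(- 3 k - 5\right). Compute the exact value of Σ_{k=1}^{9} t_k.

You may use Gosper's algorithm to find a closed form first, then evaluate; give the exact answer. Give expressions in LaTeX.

Σ = -29692

Step 1: r(k) = 2*(3*k + 8)/(3*k + 5).
Factor: A=2; B=1; C=k + 5/3.
Solve (2)·f(k+1) − (1)·f(k) = k + 5/3.
Degrees (0,0,1) ⇒ d ≤ 1.
A polynomial solution: f(k) = (3*k - 1)/3.
Get s_k = R·t_k = 2**k*(1 - 3*k) with R(k) = B(k−1)f(k)/C(k) = (3*k - 1)/(3*k + 5).
Verify: 2**k*(-3*k - 5) matches t_k.
Sum = s_(10) − s_(1); s_(10) = -29696, s_(1) = -4 ⇒ -29692.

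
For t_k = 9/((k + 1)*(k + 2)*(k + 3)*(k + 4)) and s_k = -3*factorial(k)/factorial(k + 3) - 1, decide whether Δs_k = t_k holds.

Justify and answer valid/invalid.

valid (s_(k+1) − s_k reduces to t_k)

s_(k+1) = -3*factorial(k + 1)/factorial(k + 4) - 1
s_(k+1) − s_k = 9/((k + 1)*(k + 2)*(k + 3)*(k + 4))
(s_(k+1) − s_k) − t_k = 0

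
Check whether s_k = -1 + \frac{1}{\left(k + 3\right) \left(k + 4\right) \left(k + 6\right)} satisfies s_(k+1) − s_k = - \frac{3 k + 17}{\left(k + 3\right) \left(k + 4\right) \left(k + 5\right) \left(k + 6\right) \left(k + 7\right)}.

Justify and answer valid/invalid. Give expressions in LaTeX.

s_(k+1) = -1 + 1/((k + 4)*(k + 5)*(k + 7))
s_(k+1) − s_k = ((k + 3)*(k + 6) - (k + 5)*(k + 7))/((k + 3)*(k + 4)*(k + 5)*(k + 6)*(k + 7))
(s_(k+1) − s_k) − t_k = 0

valid (s_(k+1) − s_k reduces to t_k)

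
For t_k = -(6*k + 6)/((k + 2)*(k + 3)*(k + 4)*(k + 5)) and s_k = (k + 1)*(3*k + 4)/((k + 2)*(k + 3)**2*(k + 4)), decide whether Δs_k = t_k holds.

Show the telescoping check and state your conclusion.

Invalid: residual 2*(9*k**2 + 43*k + 38)/(k**6 + 21*k**5 + 181*k**4 + 819*k**3 + 2050*k**2 + 2688*k + 1440) ≠ 0.

s_(k+1) = (k + 2)*(3*k + 7)/((k + 3)*(k + 4)**2*(k + 5))
s_(k+1) − s_k = 2*(-3*k**3 - 15*k**2 - 14*k + 2)/(k**6 + 21*k**5 + 181*k**4 + 819*k**3 + 2050*k**2 + 2688*k + 1440)
(s_(k+1) − s_k) − t_k = 2*(9*k**2 + 43*k + 38)/(k**6 + 21*k**5 + 181*k**4 + 819*k**3 + 2050*k**2 + 2688*k + 1440)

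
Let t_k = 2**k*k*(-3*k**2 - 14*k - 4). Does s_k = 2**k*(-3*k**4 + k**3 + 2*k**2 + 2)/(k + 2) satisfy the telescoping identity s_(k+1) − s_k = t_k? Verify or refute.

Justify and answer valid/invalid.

s_(k+1) = 2**(k + 1)*(-3*(k + 1)**4 + (k + 1)**3 + 2*(k + 1)**2 + 2)/(k + 3)
s_(k+1) − s_k = 2**k*(-3*k**5 - 26*k**4 - 75*k**3 - 68*k**2 - 18*k + 2)/(k**2 + 5*k + 6)
(s_(k+1) − s_k) − t_k = 2**k*(3*k**4 + 17*k**3 + 36*k**2 + 6*k + 2)/(k**2 + 5*k + 6)

Invalid: residual 2**k*(3*k**4 + 17*k**3 + 36*k**2 + 6*k + 2)/(k**2 + 5*k + 6) ≠ 0.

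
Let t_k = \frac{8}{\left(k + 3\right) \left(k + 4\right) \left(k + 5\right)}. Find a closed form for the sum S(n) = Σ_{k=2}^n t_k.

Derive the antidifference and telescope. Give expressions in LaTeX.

S(n) = \frac{2 \left(n^{2} + 9 n - 10\right)}{15 \left(n^{2} + 9 n + 20\right)}

t_(k+1)/t_k = (k + 3)/(k + 6).
Take A(k)=k + 3, B(k)=k + 6, C(k)=1.
Solve (k + 3)·f(k+1) − (k + 5)·f(k) = 1.
Bound: deg f ≤ 2.
Coefficient equations give f(k) = k*(k + 7)/24.
So s_k = (B(k−1)f/C)·t_k = (k*(k + 5)*(k + 7)/24)·t_k = k*(k + 7)/(3*(k + 3)*(k + 4)).
Check: Δs_k = 8/(k**3 + 12*k**2 + 47*k + 60). ✓
Evaluate: s_(n+1) = (n**2 + 9*n + 8)/(3*(n**2 + 9*n + 20)); subtract s_(2) = 1/5 ⇒ S(n) = 2*(n**2 + 9*n - 10)/(15*(n**2 + 9*n + 20)).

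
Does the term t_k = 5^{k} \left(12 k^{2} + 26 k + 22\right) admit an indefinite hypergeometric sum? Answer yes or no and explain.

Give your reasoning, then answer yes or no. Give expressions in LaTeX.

Yes. s_k = 5^{k} \left(3 k^{2} - k + 3\right).

r(k) = 5*(6*k**2 + 25*k + 30)/(6*k**2 + 13*k + 11) after simplifying.
So A=5 and B=1, with C=k**2 + 13*k/6 + 11/6.
Need (5)·f(k+1) − (1)·f(k) = k**2 + 13*k/6 + 11/6.
d = 2 from the (0,0,2) case.
Solving with deg f ≤ 2: f(k) = (3*k**2 - k + 3)/12.
Certificate R = B(k−1)f/C = (3*k**2 - k + 3)/(2*(6*k**2 + 13*k + 11)) gives s_k = 5**k*(3*k**2 - k + 3).
Check: Δs_k = 5**k*(12*k**2 + 26*k + 22). ✓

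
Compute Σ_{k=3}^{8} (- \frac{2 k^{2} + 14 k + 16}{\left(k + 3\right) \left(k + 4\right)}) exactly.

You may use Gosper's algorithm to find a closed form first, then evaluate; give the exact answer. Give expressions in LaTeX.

Compute t_(k+1)/t_k: get (k + 3)*(7*k + (k + 1)**2 + 15)/((k + 5)*(k**2 + 7*k + 8)).
Gosper form: A/B · C(k+1)/C(k) with A=k + 3, B=k + 5, C=k**2 + 7*k + 8.
Set up (k + 3)·f(k+1) − (k + 4)·f(k) − (k**2 + 7*k + 8) = 0.
Bound: deg f ≤ 2.
A polynomial solution: f(k) = k*(3*k + 5)/3.
Get s_k = R·t_k = -2*k*(3*k + 5)/(3*k + 9) with R(k) = B(k−1)f(k)/C(k) = k*(k + 4)*(3*k + 5)/(3*(k**2 + 7*k + 8)).
s_(k+1) − s_k = 2*(-k**2 - 7*k - 8)/(k**2 + 7*k + 12) = t_k.
Telescoping: Σ = s_(9) − s_(3) = -16 − (-14/3) = -34/3.

Σ = -34/3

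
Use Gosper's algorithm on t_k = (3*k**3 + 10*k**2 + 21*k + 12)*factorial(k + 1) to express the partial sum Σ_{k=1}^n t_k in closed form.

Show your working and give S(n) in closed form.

t_(k+1)/t_k = (3*k**4 + 25*k**3 + 88*k**2 + 146*k + 92)/(3*k**3 + 10*k**2 + 21*k + 12).
Gosper form: A/B · C(k+1)/C(k) with A=k + 2, B=1, C=k**3 + 10*k**2/3 + 7*k + 4.
f must satisfy (k + 2)·f(k+1) − (1)·f(k) = k**3 + 10*k**2/3 + 7*k + 4.
deg f ≤ 2 (via 1,0,3).
Solve for f: f(k) = (3*k**2 + k + 4)/3 (degree 2 ≤ 2).
Then R = B(k−1)f/C = (3*k**2 + k + 4)/(3*k**3 + 10*k**2 + 21*k + 12), so s_k = R(k)·t_k = (3*k**2 + k + 4)*factorial(k + 1).
s_(k+1) − s_k = (3*k**3 + 10*k**2 + 21*k + 12)*factorial(k + 1) = t_k.
s_(n+1) = (3*n**2 + 7*n + 8)*factorial(n + 2) and s_(1) = 16, so S(n) = 3*n**4*factorial(n) + 16*n**3*factorial(n) + 35*n**2*factorial(n) + 38*n*factorial(n) + 16*factorial(n) - 16.

S(n) = 3*n**4*factorial(n) + 16*n**3*factorial(n) + 35*n**2*factorial(n) + 38*n*factorial(n) + 16*factorial(n) - 16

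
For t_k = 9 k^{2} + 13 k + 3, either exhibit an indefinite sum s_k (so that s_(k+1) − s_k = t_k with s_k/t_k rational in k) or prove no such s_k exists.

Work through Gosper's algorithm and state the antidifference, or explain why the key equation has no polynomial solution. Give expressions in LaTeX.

The ratio is (9*k**2 + 31*k + 25)/(9*k**2 + 13*k + 3).
Gosper form: A/B · C(k+1)/C(k) with A=1, B=1, C=k**2 + 13*k/9 + 1/3.
Solve (1)·f(k+1) − (1)·f(k) = k**2 + 13*k/9 + 1/3.
d = 3 from the (0,0,2) case.
Coefficient equations give f(k) = k*(3*k**2 + 2*k - 2)/9.
Certificate R = B(k−1)f/C = k*(3*k**2 + 2*k - 2)/(9*k**2 + 13*k + 3) gives s_k = k*(3*k**2 + 2*k - 2).
Δs = 9*k**2 + 13*k + 3, as required.

s_k = k \left(3 k^{2} + 2 k - 2\right)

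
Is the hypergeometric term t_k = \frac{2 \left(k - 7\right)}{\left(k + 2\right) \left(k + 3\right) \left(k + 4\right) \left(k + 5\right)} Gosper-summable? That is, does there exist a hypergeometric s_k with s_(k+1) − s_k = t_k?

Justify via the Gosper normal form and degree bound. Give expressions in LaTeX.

Yes. s_k = \frac{k \left(- k^{2} - 9 k - 32\right)}{6 \left(k + 2\right) \left(k + 3\right) \left(k + 4\right)}.

t_(k+1)/t_k = (k - 6)*(k + 2)/((k - 7)*(k + 6)).
Normal form (A,B,C) = (k + 2, k + 6, k - 7).
Need (k + 2)·f(k+1) − (k + 5)·f(k) = k - 7.
deg f ≤ 3 (via 1,1,1).
Solve for f: f(k) = -k*(k**2 + 9*k + 32)/12 (degree 3 ≤ 3).
Get s_k = R·t_k = k*(-k**2 - 9*k - 32)/(6*(k + 2)*(k + 3)*(k + 4)) with R(k) = B(k−1)f(k)/C(k) = -k*(k + 5)*(k**2 + 9*k + 32)/(12*(k - 7)).
Δs = 2*(k - 7)/(k**4 + 14*k**3 + 71*k**2 + 154*k + 120), as required.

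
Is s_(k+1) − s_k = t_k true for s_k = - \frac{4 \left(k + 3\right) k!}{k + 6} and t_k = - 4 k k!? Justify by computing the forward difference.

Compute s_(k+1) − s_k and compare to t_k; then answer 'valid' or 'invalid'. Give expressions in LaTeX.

s_(k+1) = -4*(k + 4)*factorial(k + 1)/(k + 7)
s_(k+1) − s_k = -4*(k**3 + 10*k**2 + 24*k + 3)*factorial(k)/((k + 6)*(k + 7))
(s_(k+1) − s_k) − t_k = 12*(k**2 + 6*k - 1)*factorial(k)/((k + 6)*(k + 7))

Invalid: residual \frac{12 \left(k^{2} + 6 k - 1\right) k!}{\left(k + 6\right) \left(k + 7\right)} ≠ 0.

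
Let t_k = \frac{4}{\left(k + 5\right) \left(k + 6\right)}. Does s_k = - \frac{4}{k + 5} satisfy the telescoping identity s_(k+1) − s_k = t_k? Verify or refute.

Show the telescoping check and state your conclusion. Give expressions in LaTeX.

Valid — Δs_k = t_k.

s_(k+1) = -4/(k + 6)
s_(k+1) − s_k = 4/((k + 5)*(k + 6))
(s_(k+1) − s_k) − t_k = 0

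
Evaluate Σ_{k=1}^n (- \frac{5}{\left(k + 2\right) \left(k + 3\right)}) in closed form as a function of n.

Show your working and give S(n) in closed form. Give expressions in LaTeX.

The ratio is (k + 2)/(k + 4).
So A=k + 2 and B=k + 4, with C=1.
Need (k + 2)·f(k+1) − (k + 3)·f(k) = 1.
deg f ≤ 1 (via 1,1,0).
Solving with deg f ≤ 1: f(k) = k/2.
R(k) = B(k−1)·f(k)/C(k) = k*(k + 3)/2; s_k = R·t_k = -5*k/(2*k + 4).
Verify: -5/(k**2 + 5*k + 6) matches t_k.
s_(n+1) = 5*(-n - 1)/(2*(n + 3)) and s_(1) = -5/6, so S(n) = -5*n/(3*n + 9).

S(n) = - \frac{5 n}{3 n + 9}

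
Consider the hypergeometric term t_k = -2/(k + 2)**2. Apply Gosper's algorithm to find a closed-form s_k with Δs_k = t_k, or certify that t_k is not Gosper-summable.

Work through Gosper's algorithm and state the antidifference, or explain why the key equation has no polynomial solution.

r(k) = (k + 2)**2/(k + 3)**2 after simplifying.
Normal form (A,B,C) = (k**2 + 4*k + 4, k**2 + 6*k + 9, 1).
Need (k**2 + 4*k + 4)·f(k+1) − (k**2 + 4*k + 4)·f(k) = 1.
d = 0 from the (2,2,0) case.
Write f(k) = c0. Then LHS − RHS = -1, requiring -1 = 0: contradictory. No certificate.

none — t_k is not Gosper-summable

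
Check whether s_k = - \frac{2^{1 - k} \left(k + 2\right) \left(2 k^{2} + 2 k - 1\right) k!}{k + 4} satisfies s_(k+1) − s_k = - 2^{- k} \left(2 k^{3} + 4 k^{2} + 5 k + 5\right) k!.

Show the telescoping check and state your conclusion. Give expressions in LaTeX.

s_(k+1) = -(k + 3)*(2*k**2 + 6*k + 3)*factorial(k + 1)/(2**k*(k + 5))
s_(k+1) − s_k = -(2*k**5 + 18*k**4 + 57*k**3 + 96*k**2 + 103*k + 56)*factorial(k)/(2**k*(k + 4)*(k + 5))
(s_(k+1) − s_k) − t_k = 2**(1 - k)*(2*k**4 + 12*k**3 + 17*k**2 + 21*k + 22)*factorial(k)/((k + 4)*(k + 5))

Invalid: residual \frac{2^{1 - k} \left(2 k^{4} + 12 k^{3} + 17 k^{2} + 21 k + 22\right) k!}{\left(k + 4\right) \left(k + 5\right)} ≠ 0.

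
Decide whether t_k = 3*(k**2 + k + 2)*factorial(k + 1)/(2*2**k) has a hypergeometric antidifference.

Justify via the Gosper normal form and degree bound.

Yes. s_k = 3*k*factorial(k + 1)/2**k.

Step 1: r(k) = (k + 2)*(k + (k + 1)**2 + 3)/(2*(k**2 + k + 2)).
So A=k/2 + 1 and B=1, with C=k**2 + k + 2.
Set up (k/2 + 1)·f(k+1) − (1)·f(k) − (k**2 + k + 2) = 0.
Degrees (1,0,2) ⇒ d ≤ 1.
Solving with deg f ≤ 1: f(k) = 2*k.
Certificate R = B(k−1)f/C = 2*k/(k**2 + k + 2) gives s_k = 3*k*factorial(k + 1)/2**k.
s_(k+1) − s_k = 3*(k**2 + k + 2)*factorial(k + 1)/(2*2**k) = t_k.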